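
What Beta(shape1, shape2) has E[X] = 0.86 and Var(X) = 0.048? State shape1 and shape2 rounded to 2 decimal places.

shape1 = 1.30, shape2 = 0.21

Let s = shape1+shape2. The Beta variance is μ(1−μ)/(s+1).
So s+1 = μ(1−μ)/σ² = (0.86×0.14)/0.048 = 0.1204/0.048 = 2.5083, giving s = 1.5083.
Then shape1 = μs = 0.86×1.5083 = 1.30 and shape2 = (1−μ)s = 0.14×1.5083 = 0.21.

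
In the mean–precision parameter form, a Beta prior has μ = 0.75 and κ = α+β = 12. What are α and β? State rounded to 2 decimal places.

α = μκ = 0.75×12 = 9.00 and β = (1−μ)κ = 0.25×12 = 3.00.

α = 9.00, β = 3.00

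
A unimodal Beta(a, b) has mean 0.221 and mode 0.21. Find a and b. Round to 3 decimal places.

a = 11.653, b = 41.075

Let s = a+b. Mean gives a = μs = 0.221s; mode gives (a−1)/(s−2) = 0.21.
Substituting: 0.221s − 1 = 0.21(s−2) = 0.21s − 0.42, so 0.011s = 0.58 and s = 52.7273.
Then a = 0.221×52.7273 = 11.653 and b = s−a = 41.075.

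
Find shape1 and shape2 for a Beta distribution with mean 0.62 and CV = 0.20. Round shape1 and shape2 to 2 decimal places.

σ = CV·μ = 0.20×0.62 = 0.12400, so σ² = 0.015376.
s+1 = μ(1−μ)/σ² = 0.2356/0.015376 = 15.3226, so s = shape1+shape2 = 14.3226.
shape1 = μs = 8.88, shape2 = (1−μ)s = 5.44.

shape1 = 8.88, shape2 = 5.44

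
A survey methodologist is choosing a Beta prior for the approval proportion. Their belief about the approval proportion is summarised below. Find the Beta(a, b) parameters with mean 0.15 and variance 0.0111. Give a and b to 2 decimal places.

Let s = a+b. The Beta variance is μ(1−μ)/(s+1).
So s+1 = μ(1−μ)/σ² = (0.15×0.85)/0.0111 = 0.1275/0.0111 = 11.4865, giving s = 10.4865.
Then a = μs = 0.15×10.4865 = 1.57 and b = (1−μ)s = 0.85×10.4865 = 8.91.

a = 1.57, b = 8.91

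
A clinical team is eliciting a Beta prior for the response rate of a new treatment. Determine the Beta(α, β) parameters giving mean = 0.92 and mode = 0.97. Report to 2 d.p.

Let s = α+β. Mean gives α = μs = 0.92s; mode gives (α−1)/(s−2) = 0.97.
Substituting: 0.92s − 1 = 0.97(s−2) = 0.97s − 1.94, so -0.05s = -0.94 and s = 18.8000.
Then α = 0.92×18.8000 = 17.30 and β = s−α = 1.50.

α = 17.30, β = 1.50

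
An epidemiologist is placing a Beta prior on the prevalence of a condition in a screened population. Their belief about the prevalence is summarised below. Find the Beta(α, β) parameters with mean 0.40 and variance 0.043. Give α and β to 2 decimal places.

By moment matching, α+β = μ(1−μ)/σ² − 1 = (0.40·0.60)/0.043 − 1 = 5.5814 − 1 = 4.5814.
Since α/(α+β) = μ, α = 0.40·4.5814 = 1.83 and β = 0.60·4.5814 = 2.75.

α = 1.83, β = 2.75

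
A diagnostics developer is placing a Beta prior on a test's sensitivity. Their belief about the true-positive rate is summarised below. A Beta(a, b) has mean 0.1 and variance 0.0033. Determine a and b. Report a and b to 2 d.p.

By moment matching, a+b = μ(1−μ)/σ² − 1 = (0.1·0.9)/0.0033 − 1 = 27.2727 − 1 = 26.2727.
Since a/(a+b) = μ, a = 0.1·26.2727 = 2.63 and b = 0.9·26.2727 = 23.65.

a = 2.63, b = 23.65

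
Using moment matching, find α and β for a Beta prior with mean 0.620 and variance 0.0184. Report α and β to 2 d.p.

Let s = α+β. The Beta variance is μ(1−μ)/(s+1).
So s+1 = μ(1−μ)/σ² = (0.620×0.380)/0.0184 = 0.235600/0.0184 = 12.8043, giving s = 11.8043.
Then α = μs = 0.620×11.8043 = 7.32 and β = (1−μ)s = 0.380×11.8043 = 4.49.

α = 7.32, β = 4.49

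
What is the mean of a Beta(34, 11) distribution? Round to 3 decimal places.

0.756

The Beta mean is α/(α+β) = 34/(34+11) = 0.756.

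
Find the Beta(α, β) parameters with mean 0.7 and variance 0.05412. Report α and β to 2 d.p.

α = 2.02, β = 0.86

Write ν = α+β; then α = μν and Var = μ(1−μ)/(ν+1).
ν = μ(1−μ)/Var − 1 = 0.21/0.05412 − 1 = 2.8803.
α = 0.7·2.8803 = 2.02, β = 0.3·2.8803 = 0.86.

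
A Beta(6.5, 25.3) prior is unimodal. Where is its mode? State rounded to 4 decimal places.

The density x^(α−1)(1−x)^(β−1) is maximised at (α−1)/(α+β−2) = 5.5/29.8 = 0.1846.

0.1846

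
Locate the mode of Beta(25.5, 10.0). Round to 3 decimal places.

0.731

The density x^(α−1)(1−x)^(β−1) is maximised at (α−1)/(α+β−2) = 24.5/33.5 = 0.731.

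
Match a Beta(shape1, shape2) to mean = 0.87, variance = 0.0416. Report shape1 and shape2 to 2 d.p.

shape1 = 1.50, shape2 = 0.22

By moment matching, shape1+shape2 = μ(1−μ)/σ² − 1 = (0.87·0.13)/0.0416 − 1 = 2.7188 − 1 = 1.7188.
Since shape1/(shape1+shape2) = μ, shape1 = 0.87·1.7188 = 1.50 and shape2 = 0.13·1.7188 = 0.22.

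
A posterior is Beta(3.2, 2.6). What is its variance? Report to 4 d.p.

Var = αβ/[(α+β)²(α+β+1)] = (3.2×2.6)/(5.8²×6.8) = 8.32/228.752 = 0.0364.

0.0364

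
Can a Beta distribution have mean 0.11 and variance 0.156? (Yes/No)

No

For any Beta, Var(X) < E[X]·(1−E[X]).
Here μ(1−μ) = 0.11×0.89 = 0.0979, and 0.156 ≥ 0.0979.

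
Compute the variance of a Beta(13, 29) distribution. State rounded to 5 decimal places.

0.00497

Var = αβ/[(α+β)²(α+β+1)] = (13×29)/(42²×43) = 377/75852 = 0.00497.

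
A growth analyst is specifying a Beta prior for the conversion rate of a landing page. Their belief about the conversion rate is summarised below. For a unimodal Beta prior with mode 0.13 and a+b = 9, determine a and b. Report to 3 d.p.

a = 1.910, b = 7.090

For a,b>1 the mode is (a−1)/(a+b−2), so a = mode·(κ−2)+1 = 0.13×7+1 = 1.910.
And b = (1−mode)·(κ−2)+1 = 0.87×7+1 = 7.090.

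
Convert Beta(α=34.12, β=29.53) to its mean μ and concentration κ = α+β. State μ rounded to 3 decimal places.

κ = α+β = 34.12+29.53 = 63.65; μ = α/κ = 34.12/63.65 = 0.536.

μ = 0.536, κ = 63.65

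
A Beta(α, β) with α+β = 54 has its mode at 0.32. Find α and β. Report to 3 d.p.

α = 17.640, β = 36.360

Mode = (α−1)/(κ−2) with κ = α+β, so α−1 = 0.32·52 = 16.640.
α = 17.640; β = κ − α = 36.360.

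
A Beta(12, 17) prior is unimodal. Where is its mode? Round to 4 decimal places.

With α,β > 1, mode = (α−1)/(α+β−2) = 11/27 = 0.4074.

0.4074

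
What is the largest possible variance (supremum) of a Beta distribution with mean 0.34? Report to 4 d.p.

0.2244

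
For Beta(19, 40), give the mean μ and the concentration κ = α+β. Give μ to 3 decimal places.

μ = 0.322, κ = 59

κ = α+β = 19+40 = 59; μ = α/κ = 19/59 = 0.322.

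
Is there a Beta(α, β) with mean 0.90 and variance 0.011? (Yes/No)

Yes

A Beta with mean μ has variance μ(1−μ)/(α+β+1) < μ(1−μ).
Here μ(1−μ) = 0.90×0.10 = 0.0900, and 0.011 < 0.0900.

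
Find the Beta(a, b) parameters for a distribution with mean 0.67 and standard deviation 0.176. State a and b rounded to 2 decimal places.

a = 4.11, b = 2.03

σ² = 0.176² = 0.030976.
With s = a+b, Var = μ(1−μ)/(s+1), so s+1 = (0.67×0.33)/0.030976 = 7.1378 and s = 6.1378.
a = μs = 4.11, b = (1−μ)s = 2.03.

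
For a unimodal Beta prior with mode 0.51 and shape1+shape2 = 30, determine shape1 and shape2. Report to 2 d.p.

shape1 = 15.28, shape2 = 14.72

Since the density peak of Beta(shape1,shape2) is at (shape1−1)/(shape1+shape2−2),
shape1 = 1 + 0.51(30−2) = 15.28 and shape2 = 30 − 15.28 = 14.72.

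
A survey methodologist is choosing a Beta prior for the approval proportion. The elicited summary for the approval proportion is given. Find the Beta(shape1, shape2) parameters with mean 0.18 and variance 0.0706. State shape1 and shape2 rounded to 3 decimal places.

shape1 = 0.196, shape2 = 0.894

Write ν = shape1+shape2; then shape1 = μν and Var = μ(1−μ)/(ν+1).
ν = μ(1−μ)/Var − 1 = 0.1476/0.0706 − 1 = 1.0907.
shape1 = 0.18·1.0907 = 0.196, shape2 = 0.82·1.0907 = 0.894.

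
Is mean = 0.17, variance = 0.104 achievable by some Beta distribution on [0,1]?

Yes

A Beta with mean μ has variance μ(1−μ)/(α+β+1) < μ(1−μ).
Here μ(1−μ) = 0.17×0.83 = 0.1411, and 0.104 < 0.1411.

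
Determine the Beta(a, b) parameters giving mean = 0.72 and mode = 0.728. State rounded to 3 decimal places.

a = 41.040, b = 15.960

Let s = a+b. Mean gives a = μs = 0.72s; mode gives (a−1)/(s−2) = 0.728.
Substituting: 0.72s − 1 = 0.728(s−2) = 0.728s − 1.456, so -0.008s = -0.456 and s = 57.0000.
Then a = 0.72×57.0000 = 41.040 and b = s−a = 15.960.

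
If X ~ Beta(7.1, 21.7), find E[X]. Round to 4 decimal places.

0.2465

The Beta mean is α/(α+β) = 7.1/(7.1+21.7) = 0.2465.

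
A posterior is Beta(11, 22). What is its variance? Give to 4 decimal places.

Var = αβ/[(α+β)²(α+β+1)] = (11×22)/(33²×34) = 242/37026 = 0.0065.

0.0065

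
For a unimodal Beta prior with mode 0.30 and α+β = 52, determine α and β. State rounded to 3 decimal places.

α = 16.000, β = 36.000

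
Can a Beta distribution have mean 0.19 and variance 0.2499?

The Beta variance bound is σ² < μ(1−μ).
Here μ(1−μ) = 0.19×0.81 = 0.1539, and 0.2499 ≥ 0.1539.

No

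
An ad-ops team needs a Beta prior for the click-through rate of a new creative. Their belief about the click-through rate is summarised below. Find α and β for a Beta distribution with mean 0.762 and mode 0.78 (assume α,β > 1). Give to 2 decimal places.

α = 23.71, β = 7.40

With s = α+β: μ = α/s and mode = (α−1)/(s−2). Eliminating α = μs,
μs − 1 = m(s−2) ⇒ s(μ−m) = 1−2m ⇒ s = -0.56/-0.018 = 31.1111.
So α = μs = 23.71, β = (1−μ)s = 7.40.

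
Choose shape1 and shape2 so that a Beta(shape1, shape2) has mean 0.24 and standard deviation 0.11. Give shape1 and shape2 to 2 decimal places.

shape1 = 3.38, shape2 = 10.70

σ² = 0.11² = 0.0121.
With s = shape1+shape2, Var = μ(1−μ)/(s+1), so s+1 = (0.24×0.76)/0.0121 = 15.0744 and s = 14.0744.
shape1 = μs = 3.38, shape2 = (1−μ)s = 10.70.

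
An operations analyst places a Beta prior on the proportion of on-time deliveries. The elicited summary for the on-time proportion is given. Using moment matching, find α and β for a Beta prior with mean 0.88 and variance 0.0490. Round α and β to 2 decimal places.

α = 1.02, β = 0.14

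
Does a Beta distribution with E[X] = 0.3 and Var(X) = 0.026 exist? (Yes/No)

The Beta variance bound is σ² < μ(1−μ).
Here μ(1−μ) = 0.3×0.7 = 0.21, and 0.026 < 0.21.

Yes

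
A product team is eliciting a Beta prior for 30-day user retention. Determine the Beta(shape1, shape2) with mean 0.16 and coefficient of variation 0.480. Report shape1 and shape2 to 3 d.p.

Var = (CV·μ)² = (0.480×0.16)² = 0.005898.
shape1+shape2 = μ(1−μ)/Var − 1 = 0.1344/0.005898 − 1 = 21.7865.
Thus shape1 = 0.16·21.7865 = 3.486 and shape2 = 0.84·21.7865 = 18.301.

shape1 = 3.486, shape2 = 18.301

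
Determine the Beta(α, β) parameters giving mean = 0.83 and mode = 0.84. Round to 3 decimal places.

α = 56.440, β = 11.560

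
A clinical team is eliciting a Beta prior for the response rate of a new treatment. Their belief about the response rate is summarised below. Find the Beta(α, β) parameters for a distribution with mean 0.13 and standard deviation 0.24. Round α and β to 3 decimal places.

Variance = 0.24² = 0.0576. The moment-matching identity α+β = μ(1−μ)/Var − 1 gives
α+β = 0.1131/0.0576 − 1 = 0.9635, so α = μ·0.9635 = 0.125 and β = (1−μ)·0.9635 = 0.838.

α = 0.125, β = 0.838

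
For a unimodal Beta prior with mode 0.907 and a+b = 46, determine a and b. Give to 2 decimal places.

For a,b>1 the mode is (a−1)/(a+b−2), so a = mode·(κ−2)+1 = 0.907×44+1 = 40.91.
And b = (1−mode)·(κ−2)+1 = 0.093×44+1 = 5.09.

a = 40.91, b = 5.09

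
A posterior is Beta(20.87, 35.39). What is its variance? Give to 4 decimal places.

μ = 20.87/56.26 = 0.370956; Var = μ(1−μ)/(α+β+1) = 0.2333477/57.26 = 0.0041.

0.0041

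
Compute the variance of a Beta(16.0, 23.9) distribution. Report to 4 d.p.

0.0059

μ = 16.0/39.9 = 0.401003; Var = μ(1−μ)/(α+β+1) = 0.2401995/40.9 = 0.0059.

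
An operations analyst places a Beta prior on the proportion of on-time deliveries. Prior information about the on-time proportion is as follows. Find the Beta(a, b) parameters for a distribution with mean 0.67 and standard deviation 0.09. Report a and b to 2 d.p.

a = 17.62, b = 8.68

σ² = 0.09² = 0.0081.
With s = a+b, Var = μ(1−μ)/(s+1), so s+1 = (0.67×0.33)/0.0081 = 27.2963 and s = 26.2963.
a = μs = 17.62, b = (1−μ)s = 8.68.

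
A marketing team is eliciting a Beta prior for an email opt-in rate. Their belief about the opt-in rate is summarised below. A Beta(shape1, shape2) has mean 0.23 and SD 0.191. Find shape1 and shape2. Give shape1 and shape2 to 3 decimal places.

shape1 = 0.887, shape2 = 2.968

Variance = 0.191² = 0.036481. The moment-matching identity shape1+shape2 = μ(1−μ)/Var − 1 gives
shape1+shape2 = 0.1771/0.036481 − 1 = 3.8546, so shape1 = μ·3.8546 = 0.887 and shape2 = (1−μ)·3.8546 = 2.968.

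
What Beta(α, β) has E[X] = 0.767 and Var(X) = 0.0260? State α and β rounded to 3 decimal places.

Write ν = α+β; then α = μν and Var = μ(1−μ)/(ν+1).
ν = μ(1−μ)/Var − 1 = 0.178711/0.0260 − 1 = 5.8735.
α = 0.767·5.8735 = 4.505, β = 0.233·5.8735 = 1.369.

α = 4.505, β = 1.369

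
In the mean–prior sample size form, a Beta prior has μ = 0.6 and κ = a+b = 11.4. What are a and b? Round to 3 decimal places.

a = 6.840, b = 4.560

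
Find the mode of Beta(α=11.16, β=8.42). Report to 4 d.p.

0.5779

With α,β > 1, mode = (α−1)/(α+β−2) = 10.16/17.58 = 0.5779.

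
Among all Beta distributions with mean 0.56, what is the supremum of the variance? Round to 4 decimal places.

0.2464

Var = μ(1−μ)/(α+β+1), which approaches μ(1−μ) as α+β → 0.
So the supremum is μ(1−μ) = 0.56×0.44 = 0.2464.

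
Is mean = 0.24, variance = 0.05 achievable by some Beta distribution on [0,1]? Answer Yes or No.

Yes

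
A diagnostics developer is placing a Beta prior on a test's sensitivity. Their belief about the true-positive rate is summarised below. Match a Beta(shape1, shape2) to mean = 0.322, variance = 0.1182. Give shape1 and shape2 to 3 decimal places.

shape1 = 0.273, shape2 = 0.574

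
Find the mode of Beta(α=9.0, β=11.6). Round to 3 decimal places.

With α,β > 1, mode = (α−1)/(α+β−2) = 8.0/18.6 = 0.430.

0.430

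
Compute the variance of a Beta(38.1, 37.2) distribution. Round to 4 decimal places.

Var = αβ/[(α+β)²(α+β+1)] = (38.1×37.2)/(75.3²×76.3) = 1417.32/432627.867 = 0.0033.

0.0033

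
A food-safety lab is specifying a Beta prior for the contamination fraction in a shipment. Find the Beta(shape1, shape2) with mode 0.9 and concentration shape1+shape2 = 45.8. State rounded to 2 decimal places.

shape1 = 40.42, shape2 = 5.38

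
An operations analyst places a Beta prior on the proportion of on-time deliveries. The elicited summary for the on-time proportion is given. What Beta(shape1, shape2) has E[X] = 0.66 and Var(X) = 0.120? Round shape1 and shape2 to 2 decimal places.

shape1 = 0.57, shape2 = 0.30

Let s = shape1+shape2. The Beta variance is μ(1−μ)/(s+1).
So s+1 = μ(1−μ)/σ² = (0.66×0.34)/0.120 = 0.2244/0.120 = 1.8700, giving s = 0.8700.
Then shape1 = μs = 0.66×0.8700 = 0.57 and shape2 = (1−μ)s = 0.34×0.8700 = 0.30.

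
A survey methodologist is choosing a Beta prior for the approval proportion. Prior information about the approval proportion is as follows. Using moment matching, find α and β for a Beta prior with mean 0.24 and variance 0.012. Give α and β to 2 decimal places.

α = 3.41, β = 10.79

Let s = α+β. The Beta variance is μ(1−μ)/(s+1).
So s+1 = μ(1−μ)/σ² = (0.24×0.76)/0.012 = 0.1824/0.012 = 15.2000, giving s = 14.2000.
Then α = μs = 0.24×14.2000 = 3.41 and β = (1−μ)s = 0.76×14.2000 = 10.79.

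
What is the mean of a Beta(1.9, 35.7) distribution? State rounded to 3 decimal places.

The Beta mean is α/(α+β) = 1.9/(1.9+35.7) = 0.051.

0.051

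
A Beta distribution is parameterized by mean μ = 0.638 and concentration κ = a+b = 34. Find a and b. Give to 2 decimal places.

a = μκ = 0.638×34 = 21.69 and b = (1−μ)κ = 0.362×34 = 12.31.

a = 21.69, b = 12.31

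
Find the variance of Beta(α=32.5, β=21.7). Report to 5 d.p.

Var = αβ/[(α+β)²(α+β+1)] = (32.5×21.7)/(54.2²×55.2) = 705.25/162157.728 = 0.00435.

0.00435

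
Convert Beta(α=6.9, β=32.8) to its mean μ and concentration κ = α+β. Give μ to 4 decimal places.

κ = α+β = 6.9+32.8 = 39.7; μ = α/κ = 6.9/39.7 = 0.1738.

μ = 0.1738, κ = 39.7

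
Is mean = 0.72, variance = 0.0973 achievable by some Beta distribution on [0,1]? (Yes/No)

Yes

A Beta with mean μ has variance μ(1−μ)/(α+β+1) < μ(1−μ).
Here μ(1−μ) = 0.72×0.28 = 0.2016, and 0.0973 < 0.2016.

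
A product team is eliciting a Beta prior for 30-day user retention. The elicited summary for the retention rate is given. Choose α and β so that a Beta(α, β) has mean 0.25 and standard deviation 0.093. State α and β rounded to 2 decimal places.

First σ² = 0.008649. Setting α = μn, β = (1−μ)n with n = α+β,
μ(1−μ)/(n+1) = 0.008649 ⇒ n+1 = 0.1875/0.008649 = 21.6788 ⇒ n = 20.6788.
Hence α = 0.25×20.6788 = 5.17, β = 0.75×20.6788 = 15.51.

α = 5.17, β = 15.51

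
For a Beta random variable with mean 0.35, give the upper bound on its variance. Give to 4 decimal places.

Var = μ(1−μ)/(α+β+1), which approaches μ(1−μ) as α+β → 0.
So the supremum is μ(1−μ) = 0.35×0.65 = 0.2275.

0.2275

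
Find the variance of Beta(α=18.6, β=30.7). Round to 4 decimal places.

0.0047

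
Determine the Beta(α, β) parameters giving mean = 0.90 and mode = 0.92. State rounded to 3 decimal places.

With s = α+β: μ = α/s and mode = (α−1)/(s−2). Eliminating α = μs,
μs − 1 = m(s−2) ⇒ s(μ−m) = 1−2m ⇒ s = -0.84/-0.02 = 42.0000.
So α = μs = 37.800, β = (1−μ)s = 4.200.

α = 37.800, β = 4.200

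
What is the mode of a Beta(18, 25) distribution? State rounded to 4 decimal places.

0.4146

The density x^(α−1)(1−x)^(β−1) is maximised at (α−1)/(α+β−2) = 17/41 = 0.4146.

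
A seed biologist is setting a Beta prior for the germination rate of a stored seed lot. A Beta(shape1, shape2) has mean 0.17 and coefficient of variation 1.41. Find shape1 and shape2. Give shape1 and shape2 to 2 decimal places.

Var = (CV·μ)² = (1.41×0.17)² = 0.057456.
shape1+shape2 = μ(1−μ)/Var − 1 = 0.1411/0.057456 − 1 = 1.4558.
Thus shape1 = 0.17·1.4558 = 0.25 and shape2 = 0.83·1.4558 = 1.21.

shape1 = 0.25, shape2 = 1.21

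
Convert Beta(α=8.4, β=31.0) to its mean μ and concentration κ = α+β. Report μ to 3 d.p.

κ = α+β = 8.4+31.0 = 39.4; μ = α/κ = 8.4/39.4 = 0.213.

μ = 0.213, κ = 39.4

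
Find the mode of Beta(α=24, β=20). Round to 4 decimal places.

0.5476

The density x^(α−1)(1−x)^(β−1) is maximised at (α−1)/(α+β−2) = 23/42 = 0.5476.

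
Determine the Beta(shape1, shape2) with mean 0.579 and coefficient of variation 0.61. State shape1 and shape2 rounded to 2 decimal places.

shape1 = 0.55, shape2 = 0.40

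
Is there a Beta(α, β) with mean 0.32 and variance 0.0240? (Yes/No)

The Beta variance bound is σ² < μ(1−μ).
Here μ(1−μ) = 0.32×0.68 = 0.2176, and 0.0240 < 0.2176.

Yes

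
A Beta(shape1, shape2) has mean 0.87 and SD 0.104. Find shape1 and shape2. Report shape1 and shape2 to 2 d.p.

shape1 = 8.23, shape2 = 1.23

Variance = 0.104² = 0.010816. The moment-matching identity shape1+shape2 = μ(1−μ)/Var − 1 gives
shape1+shape2 = 0.1131/0.010816 − 1 = 9.4567, so shape1 = μ·9.4567 = 8.23 and shape2 = (1−μ)·9.4567 = 1.23.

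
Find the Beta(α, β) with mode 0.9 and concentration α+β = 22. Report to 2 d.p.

For α,β>1 the mode is (α−1)/(α+β−2), so α = mode·(κ−2)+1 = 0.9×20+1 = 19.00.
And β = (1−mode)·(κ−2)+1 = 0.1×20+1 = 3.00.

α = 19.00, β = 3.00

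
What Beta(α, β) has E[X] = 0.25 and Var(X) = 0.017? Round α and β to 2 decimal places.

Let s = α+β. The Beta variance is μ(1−μ)/(s+1).
So s+1 = μ(1−μ)/σ² = (0.25×0.75)/0.017 = 0.1875/0.017 = 11.0294, giving s = 10.0294.
Then α = μs = 0.25×10.0294 = 2.51 and β = (1−μ)s = 0.75×10.0294 = 7.52.

α = 2.51, β = 7.52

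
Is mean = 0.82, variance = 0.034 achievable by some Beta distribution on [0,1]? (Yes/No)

Yes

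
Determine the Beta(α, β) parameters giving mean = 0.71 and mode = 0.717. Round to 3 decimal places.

Let s = α+β. Mean gives α = μs = 0.71s; mode gives (α−1)/(s−2) = 0.717.
Substituting: 0.71s − 1 = 0.717(s−2) = 0.717s − 1.434, so -0.007s = -0.434 and s = 62.0000.
Then α = 0.71×62.0000 = 44.020 and β = s−α = 17.980.

α = 44.020, β = 17.980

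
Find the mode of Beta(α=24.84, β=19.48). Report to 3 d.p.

0.563

With α,β > 1, mode = (α−1)/(α+β−2) = 23.84/42.32 = 0.563.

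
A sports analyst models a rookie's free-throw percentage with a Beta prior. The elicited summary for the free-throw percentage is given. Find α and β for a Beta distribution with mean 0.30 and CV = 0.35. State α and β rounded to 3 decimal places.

Var = (CV·μ)² = (0.35×0.30)² = 0.011025.
α+β = μ(1−μ)/Var − 1 = 0.2100/0.011025 − 1 = 18.0476.
Thus α = 0.30·18.0476 = 5.414 and β = 0.70·18.0476 = 12.633.

α = 5.414, β = 12.633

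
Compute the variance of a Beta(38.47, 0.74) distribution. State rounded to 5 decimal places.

μ = 38.47/39.21 = 0.981127; Var = μ(1−μ)/(α+β+1) = 0.0185166/40.21 = 0.00046.

0.00046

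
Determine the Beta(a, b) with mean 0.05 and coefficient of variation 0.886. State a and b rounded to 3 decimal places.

a = 1.160, b = 22.044

σ = CV·μ = 0.886×0.05 = 0.04430, so σ² = 0.001962.
s+1 = μ(1−μ)/σ² = 0.0475/0.001962 = 24.2039, so s = a+b = 23.2039.
a = μs = 1.160, b = (1−μ)s = 22.044.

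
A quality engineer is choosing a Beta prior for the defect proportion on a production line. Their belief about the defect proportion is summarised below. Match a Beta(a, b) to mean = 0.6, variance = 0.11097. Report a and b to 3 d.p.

a = 0.698, b = 0.465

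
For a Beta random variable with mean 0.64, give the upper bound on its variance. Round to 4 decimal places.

0.2304

Var = μ(1−μ)/(α+β+1), which approaches μ(1−μ) as α+β → 0.
So the supremum is μ(1−μ) = 0.64×0.36 = 0.2304.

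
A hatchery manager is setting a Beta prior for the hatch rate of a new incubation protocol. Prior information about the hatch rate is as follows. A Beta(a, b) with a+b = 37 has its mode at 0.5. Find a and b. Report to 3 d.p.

Since the density peak of Beta(a,b) is at (a−1)/(a+b−2),
a = 1 + 0.5(37−2) = 18.500 and b = 37 − 18.500 = 18.500.

a = 18.500, b = 18.500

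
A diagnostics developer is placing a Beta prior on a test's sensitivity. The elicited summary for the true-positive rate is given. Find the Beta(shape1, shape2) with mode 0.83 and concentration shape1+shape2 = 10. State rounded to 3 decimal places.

shape1 = 7.640, shape2 = 2.360

Since the density peak of Beta(shape1,shape2) is at (shape1−1)/(shape1+shape2−2),
shape1 = 1 + 0.83(10−2) = 7.640 and shape2 = 10 − 7.640 = 2.360.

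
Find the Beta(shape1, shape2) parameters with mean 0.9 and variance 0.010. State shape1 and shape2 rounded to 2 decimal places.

By moment matching, shape1+shape2 = μ(1−μ)/σ² − 1 = (0.9·0.1)/0.010 − 1 = 9.0000 − 1 = 8.0000.
Since shape1/(shape1+shape2) = μ, shape1 = 0.9·8.0000 = 7.20 and shape2 = 0.1·8.0000 = 0.80.

shape1 = 7.20, shape2 = 0.80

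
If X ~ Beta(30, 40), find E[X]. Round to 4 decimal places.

E[X] = α/(α+β) = 30/70 = 0.4286.

0.4286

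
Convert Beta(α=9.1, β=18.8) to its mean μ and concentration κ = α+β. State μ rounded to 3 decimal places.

κ = α+β = 9.1+18.8 = 27.9; μ = α/κ = 9.1/27.9 = 0.326.

μ = 0.326, κ = 27.9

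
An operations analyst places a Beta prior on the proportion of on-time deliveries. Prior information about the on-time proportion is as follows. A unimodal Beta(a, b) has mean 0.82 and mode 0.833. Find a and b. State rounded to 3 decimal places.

a = 42.009, b = 9.222

With s = a+b: μ = a/s and mode = (a−1)/(s−2). Eliminating a = μs,
μs − 1 = m(s−2) ⇒ s(μ−m) = 1−2m ⇒ s = -0.666/-0.013 = 51.2308.
So a = μs = 42.009, b = (1−μ)s = 9.222.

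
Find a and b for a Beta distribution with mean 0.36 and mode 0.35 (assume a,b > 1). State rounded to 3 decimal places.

a = 10.800, b = 19.200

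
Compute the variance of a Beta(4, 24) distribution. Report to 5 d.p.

Var = αβ/[(α+β)²(α+β+1)] = (4×24)/(28²×29) = 96/22736 = 0.00422.

0.00422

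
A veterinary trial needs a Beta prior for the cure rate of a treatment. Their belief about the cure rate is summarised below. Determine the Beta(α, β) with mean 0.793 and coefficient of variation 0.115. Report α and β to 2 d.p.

α = 14.86, β = 3.88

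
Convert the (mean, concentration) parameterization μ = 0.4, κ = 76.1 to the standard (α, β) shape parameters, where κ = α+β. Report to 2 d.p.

α = 30.44, β = 45.66

α = μκ = 0.4×76.1 = 30.44 and β = (1−μ)κ = 0.6×76.1 = 45.66.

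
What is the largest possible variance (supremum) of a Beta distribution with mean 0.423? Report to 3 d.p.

Var = μ(1−μ)/(α+β+1), which approaches μ(1−μ) as α+β → 0.
So the supremum is μ(1−μ) = 0.423×0.577 = 0.244.

0.244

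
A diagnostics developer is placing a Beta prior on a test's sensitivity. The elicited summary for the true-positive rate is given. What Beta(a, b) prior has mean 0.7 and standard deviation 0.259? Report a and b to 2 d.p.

a = 1.49, b = 0.64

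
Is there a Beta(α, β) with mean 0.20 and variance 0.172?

No

A Beta with mean μ has variance μ(1−μ)/(α+β+1) < μ(1−μ).
Here μ(1−μ) = 0.20×0.80 = 0.1600, and 0.172 ≥ 0.1600.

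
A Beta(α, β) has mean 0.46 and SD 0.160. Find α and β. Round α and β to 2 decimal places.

First σ² = 0.025600. Setting α = μn, β = (1−μ)n with n = α+β,
μ(1−μ)/(n+1) = 0.025600 ⇒ n+1 = 0.2484/0.025600 = 9.7031 ⇒ n = 8.7031.
Hence α = 0.46×8.7031 = 4.00, β = 0.54×8.7031 = 4.70.

α = 4.00, β = 4.70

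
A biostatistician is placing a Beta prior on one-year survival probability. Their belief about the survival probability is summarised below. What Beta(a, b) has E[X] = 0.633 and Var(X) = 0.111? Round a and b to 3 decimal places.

a = 0.692, b = 0.401

By moment matching, a+b = μ(1−μ)/σ² − 1 = (0.633·0.367)/0.111 − 1 = 2.0929 − 1 = 1.0929.
Since a/(a+b) = μ, a = 0.633·1.0929 = 0.692 and b = 0.367·1.0929 = 0.401.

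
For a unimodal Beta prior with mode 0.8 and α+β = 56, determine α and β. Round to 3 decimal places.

Mode = (α−1)/(κ−2) with κ = α+β, so α−1 = 0.8·54 = 43.200.
α = 44.200; β = κ − α = 11.800.

α = 44.200, β = 11.800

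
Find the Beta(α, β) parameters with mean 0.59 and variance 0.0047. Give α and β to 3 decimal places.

α = 29.776, β = 20.692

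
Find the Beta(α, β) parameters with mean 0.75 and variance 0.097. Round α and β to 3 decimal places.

Let s = α+β. The Beta variance is μ(1−μ)/(s+1).
So s+1 = μ(1−μ)/σ² = (0.75×0.25)/0.097 = 0.1875/0.097 = 1.9330, giving s = 0.9330.
Then α = μs = 0.75×0.9330 = 0.700 and β = (1−μ)s = 0.25×0.9330 = 0.233.

α = 0.700, β = 0.233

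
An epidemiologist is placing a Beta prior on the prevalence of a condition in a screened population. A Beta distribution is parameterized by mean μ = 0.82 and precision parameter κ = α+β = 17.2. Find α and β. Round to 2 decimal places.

α = μκ = 0.82×17.2 = 14.10 and β = (1−μ)κ = 0.18×17.2 = 3.10.

α = 14.10, β = 3.10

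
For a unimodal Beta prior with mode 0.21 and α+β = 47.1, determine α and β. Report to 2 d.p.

For α,β>1 the mode is (α−1)/(α+β−2), so α = mode·(κ−2)+1 = 0.21×45.1+1 = 10.47.
And β = (1−mode)·(κ−2)+1 = 0.79×45.1+1 = 36.63.

α = 10.47, β = 36.63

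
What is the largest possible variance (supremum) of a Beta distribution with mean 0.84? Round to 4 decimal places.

0.1344

For fixed mean μ the Beta variance is μ(1−μ)/(α+β+1), increasing as α+β decreases.
Its least upper bound (not attained) is μ(1−μ) = 0.84·0.16 = 0.1344.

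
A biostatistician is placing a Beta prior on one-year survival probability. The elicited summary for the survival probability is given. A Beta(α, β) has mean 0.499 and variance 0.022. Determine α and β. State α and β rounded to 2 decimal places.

Let s = α+β. The Beta variance is μ(1−μ)/(s+1).
So s+1 = μ(1−μ)/σ² = (0.499×0.501)/0.022 = 0.249999/0.022 = 11.3636, giving s = 10.3636.
Then α = μs = 0.499×10.3636 = 5.17 and β = (1−μ)s = 0.501×10.3636 = 5.19.

α = 5.17, β = 5.19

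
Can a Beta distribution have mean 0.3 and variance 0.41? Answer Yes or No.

No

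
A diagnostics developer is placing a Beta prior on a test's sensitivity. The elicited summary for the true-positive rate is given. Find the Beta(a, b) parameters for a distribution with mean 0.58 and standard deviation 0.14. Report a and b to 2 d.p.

a = 6.63, b = 4.80

Variance = 0.14² = 0.0196. The moment-matching identity a+b = μ(1−μ)/Var − 1 gives
a+b = 0.2436/0.0196 − 1 = 11.4286, so a = μ·11.4286 = 6.63 and b = (1−μ)·11.4286 = 4.80.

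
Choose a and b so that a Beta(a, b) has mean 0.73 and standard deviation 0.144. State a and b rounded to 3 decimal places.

a = 6.209, b = 2.296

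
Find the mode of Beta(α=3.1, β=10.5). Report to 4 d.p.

The density x^(α−1)(1−x)^(β−1) is maximised at (α−1)/(α+β−2) = 2.1/11.6 = 0.1810.

0.1810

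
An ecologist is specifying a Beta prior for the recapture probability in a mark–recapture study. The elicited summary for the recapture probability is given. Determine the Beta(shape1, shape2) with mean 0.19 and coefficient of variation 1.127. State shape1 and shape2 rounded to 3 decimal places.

shape1 = 0.448, shape2 = 1.909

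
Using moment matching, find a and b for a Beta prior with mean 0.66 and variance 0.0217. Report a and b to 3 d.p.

a = 6.165, b = 3.176

Write ν = a+b; then a = μν and Var = μ(1−μ)/(ν+1).
ν = μ(1−μ)/Var − 1 = 0.2244/0.0217 − 1 = 9.3410.
a = 0.66·9.3410 = 6.165, b = 0.34·9.3410 = 3.176.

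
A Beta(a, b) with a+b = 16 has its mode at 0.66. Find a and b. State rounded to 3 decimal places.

a = 10.240, b = 5.760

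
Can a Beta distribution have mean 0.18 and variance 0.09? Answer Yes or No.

Yes

For any Beta, Var(X) < E[X]·(1−E[X]).
Here μ(1−μ) = 0.18×0.82 = 0.1476, and 0.09 < 0.1476.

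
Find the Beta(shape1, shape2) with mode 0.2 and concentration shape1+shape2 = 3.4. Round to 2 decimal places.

shape1 = 1.28, shape2 = 2.12

Mode = (shape1−1)/(κ−2) with κ = shape1+shape2, so shape1−1 = 0.2·1.4 = 0.28.
shape1 = 1.28; shape2 = κ − shape1 = 2.12.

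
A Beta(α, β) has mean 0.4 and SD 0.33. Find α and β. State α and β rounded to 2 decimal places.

Variance = 0.33² = 0.1089. The moment-matching identity α+β = μ(1−μ)/Var − 1 gives
α+β = 0.24/0.1089 − 1 = 1.2039, so α = μ·1.2039 = 0.48 and β = (1−μ)·1.2039 = 0.72.

α = 0.48, β = 0.72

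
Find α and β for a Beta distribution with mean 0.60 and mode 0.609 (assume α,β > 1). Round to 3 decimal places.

With s = α+β: μ = α/s and mode = (α−1)/(s−2). Eliminating α = μs,
μs − 1 = m(s−2) ⇒ s(μ−m) = 1−2m ⇒ s = -0.218/-0.009 = 24.2222.
So α = μs = 14.533, β = (1−μ)s = 9.689.

α = 14.533, β = 9.689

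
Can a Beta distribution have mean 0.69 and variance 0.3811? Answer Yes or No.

For any Beta, Var(X) < E[X]·(1−E[X]).
Here μ(1−μ) = 0.69×0.31 = 0.2139, and 0.3811 ≥ 0.2139.

No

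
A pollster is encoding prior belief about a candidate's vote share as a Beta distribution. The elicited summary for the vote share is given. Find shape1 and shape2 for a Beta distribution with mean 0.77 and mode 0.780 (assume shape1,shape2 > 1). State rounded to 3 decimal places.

With s = shape1+shape2: μ = shape1/s and mode = (shape1−1)/(s−2). Eliminating shape1 = μs,
μs − 1 = m(s−2) ⇒ s(μ−m) = 1−2m ⇒ s = -0.560/-0.010 = 56.0000.
So shape1 = μs = 43.120, shape2 = (1−μ)s = 12.880.

shape1 = 43.120, shape2 = 12.880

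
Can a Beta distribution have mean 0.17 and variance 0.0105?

Yes

A Beta with mean μ has variance μ(1−μ)/(α+β+1) < μ(1−μ).
Here μ(1−μ) = 0.17×0.83 = 0.1411, and 0.0105 < 0.1411.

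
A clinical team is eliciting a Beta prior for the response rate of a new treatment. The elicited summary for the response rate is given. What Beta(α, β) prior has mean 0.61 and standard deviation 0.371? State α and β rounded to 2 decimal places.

α = 0.44, β = 0.28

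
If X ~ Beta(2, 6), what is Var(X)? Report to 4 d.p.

0.0208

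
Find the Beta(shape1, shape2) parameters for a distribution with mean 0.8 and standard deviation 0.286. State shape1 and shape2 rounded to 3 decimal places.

Variance = 0.286² = 0.081796. The moment-matching identity shape1+shape2 = μ(1−μ)/Var − 1 gives
shape1+shape2 = 0.16/0.081796 − 1 = 0.9561, so shape1 = μ·0.9561 = 0.765 and shape2 = (1−μ)·0.9561 = 0.191.

shape1 = 0.765, shape2 = 0.191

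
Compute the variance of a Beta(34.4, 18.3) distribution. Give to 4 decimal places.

0.0042

α+β = 52.7 and αβ = 629.52, so Var = αβ/[(α+β)²(α+β+1)] = 629.52/149140.473 = 0.0042.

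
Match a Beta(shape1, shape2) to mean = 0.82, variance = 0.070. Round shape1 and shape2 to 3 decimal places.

Write ν = shape1+shape2; then shape1 = μν and Var = μ(1−μ)/(ν+1).
ν = μ(1−μ)/Var − 1 = 0.1476/0.070 − 1 = 1.1086.
shape1 = 0.82·1.1086 = 0.909, shape2 = 0.18·1.1086 = 0.200.

shape1 = 0.909, shape2 = 0.200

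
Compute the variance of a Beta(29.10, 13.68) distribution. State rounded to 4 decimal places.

Var = αβ/[(α+β)²(α+β+1)] = (29.10×13.68)/(42.78²×43.78) = 398.0880/80123.021352 = 0.0050.

0.0050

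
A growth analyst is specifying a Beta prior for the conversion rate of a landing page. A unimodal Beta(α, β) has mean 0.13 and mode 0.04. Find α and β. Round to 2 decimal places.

α = 1.33, β = 8.89

With s = α+β: μ = α/s and mode = (α−1)/(s−2). Eliminating α = μs,
μs − 1 = m(s−2) ⇒ s(μ−m) = 1−2m ⇒ s = 0.92/0.09 = 10.2222.
So α = μs = 1.33, β = (1−μ)s = 8.89.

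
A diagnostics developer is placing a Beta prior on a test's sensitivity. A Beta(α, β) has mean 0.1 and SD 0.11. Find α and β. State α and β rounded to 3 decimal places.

α = 0.644, β = 5.794

σ² = 0.11² = 0.0121.
With s = α+β, Var = μ(1−μ)/(s+1), so s+1 = (0.1×0.9)/0.0121 = 7.4380 and s = 6.4380.
α = μs = 0.644, β = (1−μ)s = 5.794.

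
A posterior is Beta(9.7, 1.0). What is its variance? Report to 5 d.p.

μ = 9.7/10.7 = 0.906542; Var = μ(1−μ)/(α+β+1) = 0.0847236/11.7 = 0.00724.

0.00724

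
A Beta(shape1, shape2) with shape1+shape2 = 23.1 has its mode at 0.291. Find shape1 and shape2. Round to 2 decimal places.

shape1 = 7.14, shape2 = 15.96

For shape1,shape2>1 the mode is (shape1−1)/(shape1+shape2−2), so shape1 = mode·(κ−2)+1 = 0.291×21.1+1 = 7.14.
And shape2 = (1−mode)·(κ−2)+1 = 0.709×21.1+1 = 15.96.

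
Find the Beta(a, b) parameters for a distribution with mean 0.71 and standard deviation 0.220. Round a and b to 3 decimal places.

First σ² = 0.048400. Setting a = μn, b = (1−μ)n with n = a+b,
μ(1−μ)/(n+1) = 0.048400 ⇒ n+1 = 0.2059/0.048400 = 4.2541 ⇒ n = 3.2541.
Hence a = 0.71×3.2541 = 2.310, b = 0.29×3.2541 = 0.944.

a = 2.310, b = 0.944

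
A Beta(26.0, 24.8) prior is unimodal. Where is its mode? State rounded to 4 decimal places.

The density x^(α−1)(1−x)^(β−1) is maximised at (α−1)/(α+β−2) = 25.0/48.8 = 0.5123.

0.5123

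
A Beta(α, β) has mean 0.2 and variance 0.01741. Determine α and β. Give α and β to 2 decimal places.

By moment matching, α+β = μ(1−μ)/σ² − 1 = (0.2·0.8)/0.01741 − 1 = 9.1901 − 1 = 8.1901.
Since α/(α+β) = μ, α = 0.2·8.1901 = 1.64 and β = 0.8·8.1901 = 6.55.

α = 1.64, β = 6.55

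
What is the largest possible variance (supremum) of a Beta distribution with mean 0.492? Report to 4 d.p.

Var = μ(1−μ)/(α+β+1), which approaches μ(1−μ) as α+β → 0.
So the supremum is μ(1−μ) = 0.492×0.508 = 0.2499.

0.2499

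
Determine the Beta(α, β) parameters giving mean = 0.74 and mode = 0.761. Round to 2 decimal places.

Let s = α+β. Mean gives α = μs = 0.74s; mode gives (α−1)/(s−2) = 0.761.
Substituting: 0.74s − 1 = 0.761(s−2) = 0.761s − 1.522, so -0.021s = -0.522 and s = 24.8571.
Then α = 0.74×24.8571 = 18.39 and β = s−α = 6.46.

α = 18.39, β = 6.46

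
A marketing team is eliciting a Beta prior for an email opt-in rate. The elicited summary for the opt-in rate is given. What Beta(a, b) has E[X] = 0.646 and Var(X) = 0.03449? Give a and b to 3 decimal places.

a = 3.637, b = 1.993

By moment matching, a+b = μ(1−μ)/σ² − 1 = (0.646·0.354)/0.03449 − 1 = 6.6304 − 1 = 5.6304.
Since a/(a+b) = μ, a = 0.646·5.6304 = 3.637 and b = 0.354·5.6304 = 1.993.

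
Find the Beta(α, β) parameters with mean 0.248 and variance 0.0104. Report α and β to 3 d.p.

α = 4.199, β = 12.733

Write ν = α+β; then α = μν and Var = μ(1−μ)/(ν+1).
ν = μ(1−μ)/Var − 1 = 0.186496/0.0104 − 1 = 16.9323.
α = 0.248·16.9323 = 4.199, β = 0.752·16.9323 = 12.733.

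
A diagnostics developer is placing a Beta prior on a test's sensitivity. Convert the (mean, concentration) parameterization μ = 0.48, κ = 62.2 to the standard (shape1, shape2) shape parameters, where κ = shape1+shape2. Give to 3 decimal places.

shape1 = 29.856, shape2 = 32.344

Split κ in proportion μ : (1−μ): shape1 = 0.48·62.2 = 29.856, shape2 = 62.2 − 29.856 = 32.344.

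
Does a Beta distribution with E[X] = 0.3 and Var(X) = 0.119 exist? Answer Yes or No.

A Beta with mean μ has variance μ(1−μ)/(α+β+1) < μ(1−μ).
Here μ(1−μ) = 0.3×0.7 = 0.21, and 0.119 < 0.21.

Yes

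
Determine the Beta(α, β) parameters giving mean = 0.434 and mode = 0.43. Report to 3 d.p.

With s = α+β: μ = α/s and mode = (α−1)/(s−2). Eliminating α = μs,
μs − 1 = m(s−2) ⇒ s(μ−m) = 1−2m ⇒ s = 0.14/0.004 = 35.0000.
So α = μs = 15.190, β = (1−μ)s = 19.810.

α = 15.190, β = 19.810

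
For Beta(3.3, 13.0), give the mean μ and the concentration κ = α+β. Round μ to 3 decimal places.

μ = 0.202, κ = 16.3

κ = α+β = 3.3+13.0 = 16.3; μ = α/κ = 3.3/16.3 = 0.202.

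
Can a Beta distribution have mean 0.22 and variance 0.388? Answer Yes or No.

For any Beta, Var(X) < E[X]·(1−E[X]).
Here μ(1−μ) = 0.22×0.78 = 0.1716, and 0.388 ≥ 0.1716.

No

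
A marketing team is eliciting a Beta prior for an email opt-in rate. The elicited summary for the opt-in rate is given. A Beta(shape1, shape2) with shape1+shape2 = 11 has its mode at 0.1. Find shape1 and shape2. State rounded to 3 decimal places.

Since the density peak of Beta(shape1,shape2) is at (shape1−1)/(shape1+shape2−2),
shape1 = 1 + 0.1(11−2) = 1.900 and shape2 = 11 − 1.900 = 9.100.

shape1 = 1.900, shape2 = 9.100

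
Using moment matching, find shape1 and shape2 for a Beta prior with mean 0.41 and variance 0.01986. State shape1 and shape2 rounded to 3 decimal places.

By moment matching, shape1+shape2 = μ(1−μ)/σ² − 1 = (0.41·0.59)/0.01986 − 1 = 12.1803 − 1 = 11.1803.
Since shape1/(shape1+shape2) = μ, shape1 = 0.41·11.1803 = 4.584 and shape2 = 0.59·11.1803 = 6.596.

shape1 = 4.584, shape2 = 6.596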